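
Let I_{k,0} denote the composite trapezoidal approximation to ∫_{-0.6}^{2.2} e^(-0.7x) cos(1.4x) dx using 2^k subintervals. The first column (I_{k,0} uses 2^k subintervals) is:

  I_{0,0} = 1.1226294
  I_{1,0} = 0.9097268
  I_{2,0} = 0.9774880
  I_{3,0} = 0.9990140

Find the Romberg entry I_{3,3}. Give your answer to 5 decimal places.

1.00653

Richardson extrapolation on the trapezoidal column (denominator 4−1=3):
I_{1,1} = (4·0.9097268 − 1.1226294) / 3 = 0.8387593
I_{2,1} = 0.9774880 + (0.9774880 − 0.9097268)/3 = 1.0000751
I_{3,1} = (4·0.9990140 − 0.9774880) / 3 = 1.0061893
I_{2,2} = (16·1.0000751 − 0.8387593) / 15 = 1.0108295
I_{3,2} = 1.0061893 + (1.0061893 − 1.0000751)/15 = 1.0065969
I_{3,3} = 1.0065969 + (1.0065969 − 1.0108295)/63 = 1.0065297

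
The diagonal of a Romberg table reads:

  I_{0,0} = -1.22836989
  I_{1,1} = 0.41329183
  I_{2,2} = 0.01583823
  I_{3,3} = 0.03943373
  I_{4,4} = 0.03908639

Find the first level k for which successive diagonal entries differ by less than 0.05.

k = 3

|I_{1,1} − I_{0,0}| = 1.64166172 ≥ 0.05
|I_{2,2} − I_{1,1}| = 0.39745360 ≥ 0.05
|I_{3,3} − I_{2,2}| = 0.02359550 < 0.05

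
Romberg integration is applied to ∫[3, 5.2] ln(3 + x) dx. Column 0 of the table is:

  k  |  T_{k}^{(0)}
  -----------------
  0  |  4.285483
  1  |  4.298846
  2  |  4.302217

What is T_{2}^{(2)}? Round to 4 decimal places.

4.3033

T_{1}^{(1)} = (4·4.298846 − 4.285483) / 3 = 4.303300
T_{2}^{(1)} = 4.302217 + (4.302217 − 4.298846)/3 = 4.303341
T_{2}^{(2)} = 4.303341 + (4.303341 − 4.303300)/15 = 4.303344
(Column j=1 coincides with Simpson's rule on the same nodes.)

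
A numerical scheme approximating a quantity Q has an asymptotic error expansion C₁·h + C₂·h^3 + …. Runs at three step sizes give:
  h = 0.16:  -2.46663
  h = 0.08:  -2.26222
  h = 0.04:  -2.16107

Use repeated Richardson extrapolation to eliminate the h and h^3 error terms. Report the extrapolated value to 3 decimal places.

First eliminate the h term (factor 2^1 = 2):
  B₁ = (2·(-2.26222) − (-2.46663))/1 = -2.05781
  B₂ = (2·(-2.16107) − (-2.26222))/1 = -2.05992
Then eliminate the h^3 term (factor 2^3 = 8):
  (8·(-2.05992) − (-2.05781))/7 = -2.06022

-2.060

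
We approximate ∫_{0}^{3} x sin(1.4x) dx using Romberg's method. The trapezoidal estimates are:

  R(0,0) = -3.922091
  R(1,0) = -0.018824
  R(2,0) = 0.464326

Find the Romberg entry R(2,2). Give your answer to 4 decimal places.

Richardson extrapolation on the trapezoidal column (denominator 4−1=3):
R(1,1) = -0.018824 + (-0.018824 − (-3.922091))/3 = 1.282265
R(2,1) = (4·0.464326 − (-0.018824)) / 3 = 0.625376
R(2,2) = 0.625376 + (0.625376 − 1.282265)/15 = 0.581583
(Column j=1 coincides with Simpson's rule on the same nodes.)

0.5816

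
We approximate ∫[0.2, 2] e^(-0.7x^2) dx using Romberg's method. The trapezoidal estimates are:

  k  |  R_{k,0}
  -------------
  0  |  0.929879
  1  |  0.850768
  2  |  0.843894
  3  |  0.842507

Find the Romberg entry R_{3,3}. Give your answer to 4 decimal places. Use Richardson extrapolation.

0.8421

Richardson extrapolation on the trapezoidal column (denominator 4−1=3):
R_{1,1} = 0.850768 + (0.850768 − 0.929879)/3 = 0.824398
R_{2,1} = (4·0.843894 − 0.850768) / 3 = 0.841603
R_{3,1} = 0.842507 + (0.842507 − 0.843894)/3 = 0.842045
R_{2,2} = 0.841603 + (0.841603 − 0.824398)/15 = 0.842750
R_{3,2} = 0.842045 + (0.842045 − 0.841603)/15 = 0.842074
R_{3,3} = 0.842074 + (0.842074 − 0.842750)/63 = 0.842063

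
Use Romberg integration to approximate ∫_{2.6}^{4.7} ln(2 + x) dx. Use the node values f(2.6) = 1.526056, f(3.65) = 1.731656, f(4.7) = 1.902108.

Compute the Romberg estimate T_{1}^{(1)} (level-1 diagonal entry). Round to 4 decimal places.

3.6242

T_{0}^{(0)} (trapezoid, 1 panel, h=2.1000): 3.599572
T_{1}^{(0)} (trapezoid, 2 panels, h=1.0500): 3.618025
T_{1}^{(1)} = 3.618025 + (3.618025 − 3.599572)/3 = 3.624176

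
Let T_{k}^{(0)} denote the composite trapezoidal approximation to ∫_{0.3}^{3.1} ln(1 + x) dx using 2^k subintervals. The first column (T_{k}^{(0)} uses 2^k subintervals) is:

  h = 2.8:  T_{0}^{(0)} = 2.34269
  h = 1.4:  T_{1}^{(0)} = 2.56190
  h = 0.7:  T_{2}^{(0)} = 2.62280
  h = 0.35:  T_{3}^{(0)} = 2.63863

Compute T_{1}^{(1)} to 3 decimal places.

2.635

Richardson extrapolation on the trapezoidal column (denominator 4−1=3):
T_{1}^{(1)} = (4·2.56190 − 2.34269) / 3 = 2.63497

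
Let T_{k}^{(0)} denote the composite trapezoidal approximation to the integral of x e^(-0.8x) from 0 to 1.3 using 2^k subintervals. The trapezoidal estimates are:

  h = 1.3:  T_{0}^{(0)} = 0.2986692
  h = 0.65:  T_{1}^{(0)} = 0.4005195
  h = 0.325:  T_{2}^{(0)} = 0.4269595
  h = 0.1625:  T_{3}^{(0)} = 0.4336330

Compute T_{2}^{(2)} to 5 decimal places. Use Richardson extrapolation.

Richardson extrapolation on the trapezoidal column (denominator 4−1=3):
T_{1}^{(1)} = 0.4005195 + (0.4005195 − 0.2986692)/3 = 0.4344696
T_{2}^{(1)} = (4·0.4269595 − 0.4005195) / 3 = 0.4357728
T_{2}^{(2)} = (16·0.4357728 − 0.4344696) / 15 = 0.4358597

0.43586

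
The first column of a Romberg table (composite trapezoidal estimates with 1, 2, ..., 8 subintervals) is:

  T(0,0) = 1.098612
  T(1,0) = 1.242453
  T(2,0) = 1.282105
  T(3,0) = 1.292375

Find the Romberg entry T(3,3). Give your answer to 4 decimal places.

1.2958

Richardson extrapolation on the trapezoidal column (denominator 4−1=3):
T(1,1) = (4·1.242453 − 1.098612) / 3 = 1.290400
T(2,1) = (4·1.282105 − 1.242453) / 3 = 1.295322
T(3,1) = 1.292375 + (1.292375 − 1.282105)/3 = 1.295798
T(2,2) = 1.295322 + (1.295322 − 1.290400)/15 = 1.295650
T(3,2) = (16·1.295798 − 1.295322) / 15 = 1.295830
T(3,3) = 1.295830 + (1.295830 − 1.295650)/63 = 1.295833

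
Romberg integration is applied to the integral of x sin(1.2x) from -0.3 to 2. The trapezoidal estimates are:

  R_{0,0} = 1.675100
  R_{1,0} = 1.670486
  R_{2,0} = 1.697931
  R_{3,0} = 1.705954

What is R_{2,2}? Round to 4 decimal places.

Richardson extrapolation on the trapezoidal column (denominator 4−1=3):
R_{1,1} = (4·1.670486 − 1.675100) / 3 = 1.668948
R_{2,1} = (4·1.697931 − 1.670486) / 3 = 1.707079
R_{2,2} = 1.707079 + (1.707079 − 1.668948)/15 = 1.709621

1.7096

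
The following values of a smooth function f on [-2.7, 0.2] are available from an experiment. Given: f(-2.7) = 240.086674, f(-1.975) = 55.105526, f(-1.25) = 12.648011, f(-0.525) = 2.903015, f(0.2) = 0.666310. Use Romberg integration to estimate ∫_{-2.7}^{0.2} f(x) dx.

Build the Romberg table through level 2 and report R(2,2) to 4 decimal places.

R(0,0) (trapezoid, 1 panel, h=2.9000): 349.091827
R(1,0) (trapezoid, 2 panels, h=1.4500): 192.885529
R(2,0) (trapezoid, 4 panels, h=0.7250): 138.498957
R(1,1) = 192.885529 + (192.885529 − 349.091827)/3 = 140.816763
R(2,1) = 138.498957 + (138.498957 − 192.885529)/3 = 120.370100
R(2,2) = 120.370100 + (120.370100 − 140.816763)/15 = 119.006989

119.0070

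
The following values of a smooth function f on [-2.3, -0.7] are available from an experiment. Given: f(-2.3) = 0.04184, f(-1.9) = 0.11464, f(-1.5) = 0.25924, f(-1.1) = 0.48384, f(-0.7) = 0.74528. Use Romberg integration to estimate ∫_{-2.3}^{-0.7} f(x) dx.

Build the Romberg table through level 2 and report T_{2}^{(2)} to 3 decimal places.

T_{0}^{(0)} (trapezoid, 1 panel, h=1.6000): 0.62970
T_{1}^{(0)} (trapezoid, 2 panels, h=0.8000): 0.52224
T_{2}^{(0)} (trapezoid, 4 panels, h=0.4000): 0.50051
T_{1}^{(1)} = 0.52224 + (0.52224 − 0.62970)/3 = 0.48642
T_{2}^{(1)} = 0.50051 + (0.50051 − 0.52224)/3 = 0.49327
T_{2}^{(2)} = 0.49327 + (0.49327 − 0.48642)/15 = 0.49373

0.494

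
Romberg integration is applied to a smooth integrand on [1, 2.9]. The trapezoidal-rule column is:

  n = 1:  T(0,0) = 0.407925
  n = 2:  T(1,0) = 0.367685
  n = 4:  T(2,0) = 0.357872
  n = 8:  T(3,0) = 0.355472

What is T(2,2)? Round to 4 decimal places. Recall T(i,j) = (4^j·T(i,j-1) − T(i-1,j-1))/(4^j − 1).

T(1,1) = (4·0.367685 − 0.407925) / 3 = 0.354272
T(2,1) = (4·0.357872 − 0.367685) / 3 = 0.354601
T(2,2) = 0.354601 + (0.354601 − 0.354272)/15 = 0.354623

0.3546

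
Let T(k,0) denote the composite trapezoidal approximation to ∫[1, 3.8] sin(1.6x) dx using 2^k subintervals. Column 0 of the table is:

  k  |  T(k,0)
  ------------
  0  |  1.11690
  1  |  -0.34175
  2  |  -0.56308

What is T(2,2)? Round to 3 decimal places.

Richardson extrapolation on the trapezoidal column (denominator 4−1=3):
T(1,1) = (4·(-0.34175) − 1.11690) / 3 = -0.82797
T(2,1) = (4·(-0.56308) − (-0.34175)) / 3 = -0.63686
T(2,2) = -0.63686 + (-0.63686 − (-0.82797))/15 = -0.62412

-0.624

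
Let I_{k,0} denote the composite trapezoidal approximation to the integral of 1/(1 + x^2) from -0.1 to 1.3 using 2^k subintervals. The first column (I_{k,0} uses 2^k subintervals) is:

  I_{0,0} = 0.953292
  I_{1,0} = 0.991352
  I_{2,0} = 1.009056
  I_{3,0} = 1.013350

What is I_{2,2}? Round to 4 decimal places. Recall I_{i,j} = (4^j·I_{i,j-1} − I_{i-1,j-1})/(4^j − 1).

1.0157

I_{1,1} = (4·0.991352 − 0.953292) / 3 = 1.004039
I_{2,1} = (4·1.009056 − 0.991352) / 3 = 1.014957
I_{2,2} = 1.014957 + (1.014957 − 1.004039)/15 = 1.015685
(Column j=1 coincides with Simpson's rule on the same nodes.)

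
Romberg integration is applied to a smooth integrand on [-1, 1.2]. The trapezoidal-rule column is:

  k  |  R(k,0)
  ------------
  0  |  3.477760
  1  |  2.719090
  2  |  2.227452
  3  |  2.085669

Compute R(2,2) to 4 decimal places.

2.0367

Richardson extrapolation on the trapezoidal column (denominator 4−1=3):
R(1,1) = (4·2.719090 − 3.477760) / 3 = 2.466200
R(2,1) = 2.227452 + (2.227452 − 2.719090)/3 = 2.063573
R(2,2) = (16·2.063573 − 2.466200) / 15 = 2.036731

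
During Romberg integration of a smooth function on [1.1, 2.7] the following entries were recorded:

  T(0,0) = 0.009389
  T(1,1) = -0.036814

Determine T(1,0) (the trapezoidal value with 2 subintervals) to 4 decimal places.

From T(1,1) = (4·T(1,0) − T(0,0))/3, solve for T(1,0):
4·T(1,0) = 3·(-0.036814) + 0.009389 = -0.101053
T(1,0) = -0.025263

-0.0253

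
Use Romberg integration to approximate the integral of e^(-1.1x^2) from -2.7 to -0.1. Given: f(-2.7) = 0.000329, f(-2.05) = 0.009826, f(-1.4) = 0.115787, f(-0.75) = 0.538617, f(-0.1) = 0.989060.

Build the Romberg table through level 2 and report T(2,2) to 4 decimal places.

T(0,0) (trapezoid, 1 panel, h=2.6000): 1.286206
T(1,0) (trapezoid, 2 panels, h=1.3000): 0.793626
T(2,0) (trapezoid, 4 panels, h=0.6500): 0.753301
T(1,1) = 0.793626 + (0.793626 − 1.286206)/3 = 0.629433
T(2,1) = 0.753301 + (0.753301 − 0.793626)/3 = 0.739859
T(2,2) = 0.739859 + (0.739859 − 0.629433)/15 = 0.747221

0.7472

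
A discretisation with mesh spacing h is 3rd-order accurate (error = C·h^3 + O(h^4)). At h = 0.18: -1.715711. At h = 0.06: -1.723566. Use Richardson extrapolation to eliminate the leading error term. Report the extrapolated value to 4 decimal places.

-1.7239

The leading error scales as h^3; refining by a factor of 3 reduces it by 3^3 = 27.
Extrapolated value = (27·A(h/3) − A(h)) / (27 − 1)
= (27·(-1.723566) − (-1.715711)) / 26
= -44.820571 / 26 = -1.723868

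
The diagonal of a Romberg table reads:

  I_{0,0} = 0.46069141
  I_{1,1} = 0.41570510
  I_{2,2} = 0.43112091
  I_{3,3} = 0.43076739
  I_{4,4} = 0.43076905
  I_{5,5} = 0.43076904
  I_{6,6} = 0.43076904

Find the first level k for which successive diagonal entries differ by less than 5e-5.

k = 4

|I_{1,1} − I_{0,0}| = 0.04498631 ≥ 5e-5
|I_{2,2} − I_{1,1}| = 0.01541581 ≥ 5e-5
|I_{3,3} − I_{2,2}| = 0.00035352 ≥ 5e-5
|I_{4,4} − I_{3,3}| = 0.00000166 < 5e-5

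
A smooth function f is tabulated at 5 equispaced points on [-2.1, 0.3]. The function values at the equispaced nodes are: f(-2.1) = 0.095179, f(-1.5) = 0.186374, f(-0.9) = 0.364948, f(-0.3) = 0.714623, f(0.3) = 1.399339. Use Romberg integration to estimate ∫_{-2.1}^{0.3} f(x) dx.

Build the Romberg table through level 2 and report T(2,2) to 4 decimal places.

T(0,0) (trapezoid, 1 panel, h=2.4000): 1.793422
T(1,0) (trapezoid, 2 panels, h=1.2000): 1.334648
T(2,0) (trapezoid, 4 panels, h=0.6000): 1.207922
T(1,1) = 1.334648 + (1.334648 − 1.793422)/3 = 1.181723
T(2,1) = 1.207922 + (1.207922 − 1.334648)/3 = 1.165680
T(2,2) = 1.165680 + (1.165680 − 1.181723)/15 = 1.164610

1.1646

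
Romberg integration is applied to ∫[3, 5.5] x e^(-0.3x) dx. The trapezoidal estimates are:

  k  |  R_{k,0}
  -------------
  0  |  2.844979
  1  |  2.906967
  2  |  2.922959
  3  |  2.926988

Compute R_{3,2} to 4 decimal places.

Richardson extrapolation on the trapezoidal column (denominator 4−1=3):
R_{2,1} = (4·2.922959 − 2.906967) / 3 = 2.928290
R_{3,1} = (4·2.926988 − 2.922959) / 3 = 2.928331
R_{3,2} = 2.928331 + (2.928331 − 2.928290)/15 = 2.928334

2.9283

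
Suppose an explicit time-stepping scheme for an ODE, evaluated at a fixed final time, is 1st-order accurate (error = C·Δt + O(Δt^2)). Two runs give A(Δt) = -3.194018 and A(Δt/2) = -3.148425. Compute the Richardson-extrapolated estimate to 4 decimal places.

Extrapolated value = (2·A(Δt/2) − A(Δt)) / (2 − 1)
= (2·(-3.148425) − (-3.194018)) / 1
= -3.102832 / 1 = -3.102832

-3.1028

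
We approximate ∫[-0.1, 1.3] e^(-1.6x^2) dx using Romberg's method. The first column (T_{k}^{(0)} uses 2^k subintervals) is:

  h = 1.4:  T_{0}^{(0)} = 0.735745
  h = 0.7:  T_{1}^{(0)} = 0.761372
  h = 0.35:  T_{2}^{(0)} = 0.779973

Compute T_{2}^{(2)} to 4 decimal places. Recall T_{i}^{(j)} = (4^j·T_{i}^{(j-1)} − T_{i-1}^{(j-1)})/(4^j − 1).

0.7873

Richardson extrapolation on the trapezoidal column (denominator 4−1=3):
T_{1}^{(1)} = 0.761372 + (0.761372 − 0.735745)/3 = 0.769914
T_{2}^{(1)} = 0.779973 + (0.779973 − 0.761372)/3 = 0.786173
T_{2}^{(2)} = 0.786173 + (0.786173 − 0.769914)/15 = 0.787257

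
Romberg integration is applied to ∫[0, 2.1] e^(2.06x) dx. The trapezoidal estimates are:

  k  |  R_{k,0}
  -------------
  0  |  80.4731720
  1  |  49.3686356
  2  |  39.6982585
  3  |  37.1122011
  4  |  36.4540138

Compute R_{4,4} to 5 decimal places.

36.23355

R_{1,1} = (4·49.3686356 − 80.4731720) / 3 = 39.0004568
R_{2,1} = (4·39.6982585 − 49.3686356) / 3 = 36.4747995
R_{3,1} = (4·37.1122011 − 39.6982585) / 3 = 36.2501820
R_{4,1} = 36.4540138 + (36.4540138 − 37.1122011)/3 = 36.2346180
R_{2,2} = 36.4747995 + (36.4747995 − 39.0004568)/15 = 36.3064223
R_{3,2} = 36.2501820 + (36.2501820 − 36.4747995)/15 = 36.2352075
R_{4,2} = 36.2346180 + (36.2346180 − 36.2501820)/15 = 36.2335804
R_{3,3} = (64·36.2352075 − 36.3064223) / 63 = 36.2340771
R_{4,3} = 36.2335804 + (36.2335804 − 36.2352075)/63 = 36.2335546
R_{4,4} = (256·36.2335546 − 36.2340771) / 255 = 36.2335526
(Column j=1 coincides with Simpson's rule on the same nodes.)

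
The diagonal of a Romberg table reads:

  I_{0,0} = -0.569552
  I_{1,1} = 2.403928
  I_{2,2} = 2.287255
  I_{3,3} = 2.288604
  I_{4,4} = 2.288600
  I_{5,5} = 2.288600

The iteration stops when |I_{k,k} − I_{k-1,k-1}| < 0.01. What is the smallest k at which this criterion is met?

k = 3

|I_{1,1} − I_{0,0}| = 2.973480 ≥ 0.01
|I_{2,2} − I_{1,1}| = 0.116673 ≥ 0.01
|I_{3,3} − I_{2,2}| = 0.001349 < 0.01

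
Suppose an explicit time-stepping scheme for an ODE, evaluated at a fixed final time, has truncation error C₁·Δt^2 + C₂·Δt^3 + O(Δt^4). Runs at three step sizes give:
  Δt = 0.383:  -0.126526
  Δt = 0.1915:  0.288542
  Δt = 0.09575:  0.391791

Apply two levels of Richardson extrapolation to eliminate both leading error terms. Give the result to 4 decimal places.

First eliminate the Δt^2 term (factor 2^2 = 4):
  B₁ = (4·0.288542 − (-0.126526))/3 = 0.426898
  B₂ = (4·0.391791 − 0.288542)/3 = 0.426207
Then eliminate the Δt^3 term (factor 2^3 = 8):
  (8·0.426207 − 0.426898)/7 = 0.426108

0.4261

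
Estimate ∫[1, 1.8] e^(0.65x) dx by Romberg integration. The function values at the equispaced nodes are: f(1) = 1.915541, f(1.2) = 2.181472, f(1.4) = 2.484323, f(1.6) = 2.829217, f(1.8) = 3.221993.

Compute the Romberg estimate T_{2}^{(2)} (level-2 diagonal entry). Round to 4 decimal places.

T_{0}^{(0)} (trapezoid, 1 panel, h=0.8000): 2.055014
T_{1}^{(0)} (trapezoid, 2 panels, h=0.4000): 2.021236
T_{2}^{(0)} (trapezoid, 4 panels, h=0.2000): 2.012756
T_{1}^{(1)} = 2.021236 + (2.021236 − 2.055014)/3 = 2.009977
T_{2}^{(1)} = 2.012756 + (2.012756 − 2.021236)/3 = 2.009929
T_{2}^{(2)} = 2.009929 + (2.009929 − 2.009977)/15 = 2.009926

2.0099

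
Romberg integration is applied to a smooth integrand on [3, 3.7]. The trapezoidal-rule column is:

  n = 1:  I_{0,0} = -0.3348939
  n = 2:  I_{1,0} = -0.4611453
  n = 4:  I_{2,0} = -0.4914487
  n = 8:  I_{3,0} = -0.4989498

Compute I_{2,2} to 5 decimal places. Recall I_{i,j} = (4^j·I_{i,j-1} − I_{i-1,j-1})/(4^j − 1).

-0.50144

Richardson extrapolation on the trapezoidal column (denominator 4−1=3):
I_{1,1} = (4·(-0.4611453) − (-0.3348939)) / 3 = -0.5032291
I_{2,1} = -0.4914487 + (-0.4914487 − (-0.4611453))/3 = -0.5015498
I_{2,2} = (16·(-0.5015498) − (-0.5032291)) / 15 = -0.5014378
(Column j=1 coincides with Simpson's rule on the same nodes.)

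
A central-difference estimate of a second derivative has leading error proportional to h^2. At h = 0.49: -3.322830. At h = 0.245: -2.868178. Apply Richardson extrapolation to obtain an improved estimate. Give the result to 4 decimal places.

-2.7166

Extrapolated value = (4·A(h/2) − A(h)) / (4 − 1)
= (4·(-2.868178) − (-3.322830)) / 3
= -8.149882 / 3 = -2.716627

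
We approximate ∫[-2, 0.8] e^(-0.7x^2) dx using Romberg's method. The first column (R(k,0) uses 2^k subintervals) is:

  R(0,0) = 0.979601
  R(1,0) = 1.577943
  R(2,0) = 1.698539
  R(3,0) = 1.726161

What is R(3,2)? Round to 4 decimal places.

1.7351

R(2,1) = 1.698539 + (1.698539 − 1.577943)/3 = 1.738738
R(3,1) = (4·1.726161 − 1.698539) / 3 = 1.735368
R(3,2) = 1.735368 + (1.735368 − 1.738738)/15 = 1.735143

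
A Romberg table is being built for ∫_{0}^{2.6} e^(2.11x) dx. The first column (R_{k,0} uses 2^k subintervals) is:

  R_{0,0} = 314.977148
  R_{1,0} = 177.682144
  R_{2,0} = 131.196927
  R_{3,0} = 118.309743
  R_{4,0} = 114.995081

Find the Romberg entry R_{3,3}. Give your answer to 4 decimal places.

Richardson extrapolation on the trapezoidal column (denominator 4−1=3):
R_{1,1} = (4·177.682144 − 314.977148) / 3 = 131.917143
R_{2,1} = 131.196927 + (131.196927 − 177.682144)/3 = 115.701855
R_{3,1} = 118.309743 + (118.309743 − 131.196927)/3 = 114.014015
R_{2,2} = (16·115.701855 − 131.917143) / 15 = 114.620836
R_{3,2} = (16·114.014015 − 115.701855) / 15 = 113.901492
R_{3,3} = 113.901492 + (113.901492 − 114.620836)/63 = 113.890074

113.8901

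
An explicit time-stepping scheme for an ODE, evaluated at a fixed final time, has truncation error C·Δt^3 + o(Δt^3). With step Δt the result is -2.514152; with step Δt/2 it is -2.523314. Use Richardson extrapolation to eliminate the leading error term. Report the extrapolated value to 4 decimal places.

-2.5246

The leading error scales as Δt^3; refining by a factor of 2 reduces it by 2^3 = 8.
Extrapolated value = (8·A(Δt/2) − A(Δt)) / (8 − 1)
= (8·(-2.523314) − (-2.514152)) / 7
= -17.672360 / 7 = -2.524623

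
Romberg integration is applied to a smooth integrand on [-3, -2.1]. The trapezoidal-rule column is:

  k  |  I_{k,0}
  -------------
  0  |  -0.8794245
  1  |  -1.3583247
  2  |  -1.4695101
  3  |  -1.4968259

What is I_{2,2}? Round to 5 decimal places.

Richardson extrapolation on the trapezoidal column (denominator 4−1=3):
I_{1,1} = -1.3583247 + (-1.3583247 − (-0.8794245))/3 = -1.5179581
I_{2,1} = (4·(-1.4695101) − (-1.3583247)) / 3 = -1.5065719
I_{2,2} = (16·(-1.5065719) − (-1.5179581)) / 15 = -1.5058128
(Column j=1 coincides with Simpson's rule on the same nodes.)

-1.50581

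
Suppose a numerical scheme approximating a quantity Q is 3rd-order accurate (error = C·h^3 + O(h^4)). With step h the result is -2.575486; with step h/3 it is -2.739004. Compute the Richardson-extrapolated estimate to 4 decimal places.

-2.7453

The leading error scales as h^3; refining by a factor of 3 reduces it by 3^3 = 27.
Extrapolated value = (27·A(h/3) − A(h)) / (27 − 1)
= (27·(-2.739004) − (-2.575486)) / 26
= -71.377622 / 26 = -2.745293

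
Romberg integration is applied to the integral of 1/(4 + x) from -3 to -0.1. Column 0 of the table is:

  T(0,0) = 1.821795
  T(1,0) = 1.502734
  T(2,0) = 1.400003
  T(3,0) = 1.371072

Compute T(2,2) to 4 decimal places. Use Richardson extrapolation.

1.3637

Richardson extrapolation on the trapezoidal column (denominator 4−1=3):
T(1,1) = (4·1.502734 − 1.821795) / 3 = 1.396380
T(2,1) = 1.400003 + (1.400003 − 1.502734)/3 = 1.365759
T(2,2) = 1.365759 + (1.365759 − 1.396380)/15 = 1.363718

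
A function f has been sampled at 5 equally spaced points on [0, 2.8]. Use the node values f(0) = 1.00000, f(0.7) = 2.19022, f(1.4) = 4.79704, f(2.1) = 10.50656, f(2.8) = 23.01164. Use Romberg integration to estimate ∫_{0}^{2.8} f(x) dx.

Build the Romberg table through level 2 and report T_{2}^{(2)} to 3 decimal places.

19.660

T_{0}^{(0)} (trapezoid, 1 panel, h=2.8000): 33.61630
T_{1}^{(0)} (trapezoid, 2 panels, h=1.4000): 23.52400
T_{2}^{(0)} (trapezoid, 4 panels, h=0.7000): 20.64975
T_{1}^{(1)} = 23.52400 + (23.52400 − 33.61630)/3 = 20.15990
T_{2}^{(1)} = 20.64975 + (20.64975 − 23.52400)/3 = 19.69167
T_{2}^{(2)} = 19.69167 + (19.69167 − 20.15990)/15 = 19.66045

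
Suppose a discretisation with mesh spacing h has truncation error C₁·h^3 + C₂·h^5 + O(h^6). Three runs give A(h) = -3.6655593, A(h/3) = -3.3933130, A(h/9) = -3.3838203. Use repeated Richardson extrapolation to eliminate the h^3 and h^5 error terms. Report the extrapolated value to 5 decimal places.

-3.38346

First eliminate the h^3 term (factor 3^3 = 27):
  B₁ = (27·(-3.3933130) − (-3.6655593))/26 = -3.3828420
  B₂ = (27·(-3.3838203) − (-3.3933130))/26 = -3.3834552
Then eliminate the h^5 term (factor 3^5 = 243):
  (243·(-3.3834552) − (-3.3828420))/242 = -3.3834577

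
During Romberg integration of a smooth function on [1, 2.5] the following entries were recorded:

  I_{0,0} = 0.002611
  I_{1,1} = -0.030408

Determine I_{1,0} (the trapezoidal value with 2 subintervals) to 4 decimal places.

From I_{1,1} = (4·I_{1,0} − I_{0,0})/3, solve for I_{1,0}:
4·I_{1,0} = 3·(-0.030408) + 0.002611 = -0.088613
I_{1,0} = -0.022153

-0.0222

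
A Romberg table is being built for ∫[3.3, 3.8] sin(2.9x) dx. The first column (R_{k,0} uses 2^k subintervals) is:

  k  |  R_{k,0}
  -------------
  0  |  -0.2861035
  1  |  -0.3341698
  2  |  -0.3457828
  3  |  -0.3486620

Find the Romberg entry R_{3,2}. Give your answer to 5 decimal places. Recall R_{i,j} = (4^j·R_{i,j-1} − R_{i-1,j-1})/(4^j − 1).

-0.34962

Richardson extrapolation on the trapezoidal column (denominator 4−1=3):
R_{2,1} = -0.3457828 + (-0.3457828 − (-0.3341698))/3 = -0.3496538
R_{3,1} = -0.3486620 + (-0.3486620 − (-0.3457828))/3 = -0.3496217
R_{3,2} = (16·(-0.3496217) − (-0.3496538)) / 15 = -0.3496196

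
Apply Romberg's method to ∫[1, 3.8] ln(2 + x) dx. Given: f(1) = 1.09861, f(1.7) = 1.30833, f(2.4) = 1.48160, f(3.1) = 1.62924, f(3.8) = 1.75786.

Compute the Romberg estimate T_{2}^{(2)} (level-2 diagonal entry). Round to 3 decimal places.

T_{0}^{(0)} (trapezoid, 1 panel, h=2.8000): 3.99906
T_{1}^{(0)} (trapezoid, 2 panels, h=1.4000): 4.07377
T_{2}^{(0)} (trapezoid, 4 panels, h=0.7000): 4.09318
T_{1}^{(1)} = 4.07377 + (4.07377 − 3.99906)/3 = 4.09867
T_{2}^{(1)} = 4.09318 + (4.09318 − 4.07377)/3 = 4.09965
T_{2}^{(2)} = 4.09965 + (4.09965 − 4.09867)/15 = 4.09972

4.100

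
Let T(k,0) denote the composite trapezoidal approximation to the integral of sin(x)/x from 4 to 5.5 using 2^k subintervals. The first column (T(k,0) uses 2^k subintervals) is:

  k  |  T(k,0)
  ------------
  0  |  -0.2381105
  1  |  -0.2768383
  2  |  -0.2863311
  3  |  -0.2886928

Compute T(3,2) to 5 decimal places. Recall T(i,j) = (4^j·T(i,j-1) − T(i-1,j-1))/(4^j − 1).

-0.28948

Richardson extrapolation on the trapezoidal column (denominator 4−1=3):
T(2,1) = -0.2863311 + (-0.2863311 − (-0.2768383))/3 = -0.2894954
T(3,1) = (4·(-0.2886928) − (-0.2863311)) / 3 = -0.2894800
T(3,2) = -0.2894800 + (-0.2894800 − (-0.2894954))/15 = -0.2894790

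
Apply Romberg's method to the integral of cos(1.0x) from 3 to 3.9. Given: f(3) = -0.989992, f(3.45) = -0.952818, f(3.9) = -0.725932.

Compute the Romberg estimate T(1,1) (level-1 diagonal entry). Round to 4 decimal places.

-0.8291

T(0,0) (trapezoid, 1 panel, h=0.9000): -0.772166
T(1,0) (trapezoid, 2 panels, h=0.4500): -0.814851
T(1,1) = -0.814851 + (-0.814851 − (-0.772166))/3 = -0.829079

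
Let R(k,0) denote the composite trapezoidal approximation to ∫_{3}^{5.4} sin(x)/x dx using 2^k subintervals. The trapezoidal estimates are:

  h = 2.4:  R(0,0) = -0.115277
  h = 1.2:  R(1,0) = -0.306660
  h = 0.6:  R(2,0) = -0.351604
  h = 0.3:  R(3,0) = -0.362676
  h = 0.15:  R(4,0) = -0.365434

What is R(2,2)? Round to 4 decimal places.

-0.3663

Richardson extrapolation on the trapezoidal column (denominator 4−1=3):
R(1,1) = -0.306660 + (-0.306660 − (-0.115277))/3 = -0.370454
R(2,1) = -0.351604 + (-0.351604 − (-0.306660))/3 = -0.366585
R(2,2) = -0.366585 + (-0.366585 − (-0.370454))/15 = -0.366327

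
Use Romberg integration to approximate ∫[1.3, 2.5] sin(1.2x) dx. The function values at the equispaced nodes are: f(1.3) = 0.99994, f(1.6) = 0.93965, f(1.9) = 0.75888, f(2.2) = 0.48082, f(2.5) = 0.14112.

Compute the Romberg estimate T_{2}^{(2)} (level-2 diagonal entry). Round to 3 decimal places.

0.834

T_{0}^{(0)} (trapezoid, 1 panel, h=1.2000): 0.68464
T_{1}^{(0)} (trapezoid, 2 panels, h=0.6000): 0.79765
T_{2}^{(0)} (trapezoid, 4 panels, h=0.3000): 0.82496
T_{1}^{(1)} = 0.79765 + (0.79765 − 0.68464)/3 = 0.83532
T_{2}^{(1)} = 0.82496 + (0.82496 − 0.79765)/3 = 0.83406
T_{2}^{(2)} = 0.83406 + (0.83406 − 0.83532)/15 = 0.83398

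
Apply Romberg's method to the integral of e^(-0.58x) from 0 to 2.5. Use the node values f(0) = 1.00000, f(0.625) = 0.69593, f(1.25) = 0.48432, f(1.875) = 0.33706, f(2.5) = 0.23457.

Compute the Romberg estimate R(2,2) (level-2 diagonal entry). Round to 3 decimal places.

R(0,0) (trapezoid, 1 panel, h=2.5000): 1.54321
R(1,0) (trapezoid, 2 panels, h=1.2500): 1.37701
R(2,0) (trapezoid, 4 panels, h=0.6250): 1.33412
R(1,1) = 1.37701 + (1.37701 − 1.54321)/3 = 1.32161
R(2,1) = 1.33412 + (1.33412 − 1.37701)/3 = 1.31982
R(2,2) = 1.31982 + (1.31982 − 1.32161)/15 = 1.31970

1.320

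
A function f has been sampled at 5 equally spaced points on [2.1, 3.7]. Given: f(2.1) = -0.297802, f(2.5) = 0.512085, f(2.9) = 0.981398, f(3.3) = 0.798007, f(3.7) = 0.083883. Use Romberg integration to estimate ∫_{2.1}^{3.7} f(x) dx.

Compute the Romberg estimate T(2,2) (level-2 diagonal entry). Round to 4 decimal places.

T(0,0) (trapezoid, 1 panel, h=1.6000): -0.171135
T(1,0) (trapezoid, 2 panels, h=0.8000): 0.699551
T(2,0) (trapezoid, 4 panels, h=0.4000): 0.873812
T(1,1) = 0.699551 + (0.699551 − (-0.171135))/3 = 0.989780
T(2,1) = 0.873812 + (0.873812 − 0.699551)/3 = 0.931899
T(2,2) = 0.931899 + (0.931899 − 0.989780)/15 = 0.928040

0.9280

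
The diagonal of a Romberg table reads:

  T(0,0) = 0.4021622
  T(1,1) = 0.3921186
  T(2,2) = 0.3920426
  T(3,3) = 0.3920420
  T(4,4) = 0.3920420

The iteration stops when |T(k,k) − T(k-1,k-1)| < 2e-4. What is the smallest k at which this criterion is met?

|T(1,1) − T(0,0)| = 0.0100436 ≥ 2e-4
|T(2,2) − T(1,1)| = 0.0000760 < 2e-4

k = 2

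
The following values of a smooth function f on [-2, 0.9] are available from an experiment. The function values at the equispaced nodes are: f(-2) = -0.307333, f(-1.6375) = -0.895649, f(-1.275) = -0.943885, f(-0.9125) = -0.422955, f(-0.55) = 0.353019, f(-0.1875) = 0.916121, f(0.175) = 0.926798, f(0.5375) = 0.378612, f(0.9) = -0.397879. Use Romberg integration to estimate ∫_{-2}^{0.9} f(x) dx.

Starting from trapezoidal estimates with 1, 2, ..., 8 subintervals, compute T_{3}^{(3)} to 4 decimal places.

T_{0}^{(0)} (trapezoid, 1 panel, h=2.9000): -1.022557
T_{1}^{(0)} (trapezoid, 2 panels, h=1.4500): 0.000599
T_{2}^{(0)} (trapezoid, 4 panels, h=0.7250): -0.012089
T_{3}^{(0)} (trapezoid, 8 panels, h=0.3625): -0.014698
T_{1}^{(1)} = 0.000599 + (0.000599 − (-1.022557))/3 = 0.341651
T_{2}^{(1)} = -0.012089 + (-0.012089 − 0.000599)/3 = -0.016318
T_{3}^{(1)} = -0.014698 + (-0.014698 − (-0.012089))/3 = -0.015568
T_{2}^{(2)} = -0.016318 + (-0.016318 − 0.341651)/15 = -0.040183
T_{3}^{(2)} = -0.015568 + (-0.015568 − (-0.016318))/15 = -0.015518
T_{3}^{(3)} = -0.015518 + (-0.015518 − (-0.040183))/63 = -0.015126

-0.0151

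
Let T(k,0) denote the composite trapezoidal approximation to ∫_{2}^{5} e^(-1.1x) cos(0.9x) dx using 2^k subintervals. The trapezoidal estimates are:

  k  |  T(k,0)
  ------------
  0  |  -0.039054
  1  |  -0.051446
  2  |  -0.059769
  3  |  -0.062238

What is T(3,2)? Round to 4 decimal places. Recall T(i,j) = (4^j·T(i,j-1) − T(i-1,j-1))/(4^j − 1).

-0.0631

T(2,1) = -0.059769 + (-0.059769 − (-0.051446))/3 = -0.062543
T(3,1) = (4·(-0.062238) − (-0.059769)) / 3 = -0.063061
T(3,2) = -0.063061 + (-0.063061 − (-0.062543))/15 = -0.063096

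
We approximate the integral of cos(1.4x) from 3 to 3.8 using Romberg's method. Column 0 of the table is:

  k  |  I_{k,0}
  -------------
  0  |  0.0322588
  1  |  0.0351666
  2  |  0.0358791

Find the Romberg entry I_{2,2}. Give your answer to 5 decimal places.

Richardson extrapolation on the trapezoidal column (denominator 4−1=3):
I_{1,1} = 0.0351666 + (0.0351666 − 0.0322588)/3 = 0.0361359
I_{2,1} = 0.0358791 + (0.0358791 − 0.0351666)/3 = 0.0361166
I_{2,2} = (16·0.0361166 − 0.0361359) / 15 = 0.0361153

0.03612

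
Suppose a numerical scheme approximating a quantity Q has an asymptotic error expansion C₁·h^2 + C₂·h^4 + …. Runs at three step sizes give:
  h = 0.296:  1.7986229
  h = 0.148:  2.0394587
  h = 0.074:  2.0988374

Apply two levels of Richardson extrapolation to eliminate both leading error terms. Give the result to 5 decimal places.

First eliminate the h^2 term (factor 2^2 = 4):
  B₁ = (4·2.0394587 − 1.7986229)/3 = 2.1197373
  B₂ = (4·2.0988374 − 2.0394587)/3 = 2.1186303
Then eliminate the h^4 term (factor 2^4 = 16):
  (16·2.1186303 − 2.1197373)/15 = 2.1185565

2.11856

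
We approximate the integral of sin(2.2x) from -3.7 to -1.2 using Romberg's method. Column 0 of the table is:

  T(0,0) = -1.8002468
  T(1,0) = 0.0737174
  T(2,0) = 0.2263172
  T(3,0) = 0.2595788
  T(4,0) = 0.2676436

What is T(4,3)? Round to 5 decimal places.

0.27031

T(2,1) = (4·0.2263172 − 0.0737174) / 3 = 0.2771838
T(3,1) = (4·0.2595788 − 0.2263172) / 3 = 0.2706660
T(4,1) = (4·0.2676436 − 0.2595788) / 3 = 0.2703319
T(3,2) = (16·0.2706660 − 0.2771838) / 15 = 0.2702315
T(4,2) = 0.2703319 + (0.2703319 − 0.2706660)/15 = 0.2703096
T(4,3) = (64·0.2703096 − 0.2702315) / 63 = 0.2703108
(Column j=1 coincides with Simpson's rule on the same nodes.)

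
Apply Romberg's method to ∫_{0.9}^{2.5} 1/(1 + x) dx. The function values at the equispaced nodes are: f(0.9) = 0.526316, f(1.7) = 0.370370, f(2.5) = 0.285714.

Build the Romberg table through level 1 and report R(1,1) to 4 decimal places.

R(0,0) (trapezoid, 1 panel, h=1.6000): 0.649624
R(1,0) (trapezoid, 2 panels, h=0.8000): 0.621108
R(1,1) = 0.621108 + (0.621108 − 0.649624)/3 = 0.611603

0.6116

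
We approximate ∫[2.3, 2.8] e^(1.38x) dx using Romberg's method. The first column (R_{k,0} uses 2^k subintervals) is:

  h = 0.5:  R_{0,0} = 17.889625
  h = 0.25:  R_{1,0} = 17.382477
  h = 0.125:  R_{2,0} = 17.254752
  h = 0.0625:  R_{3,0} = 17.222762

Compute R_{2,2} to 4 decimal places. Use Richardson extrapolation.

Richardson extrapolation on the trapezoidal column (denominator 4−1=3):
R_{1,1} = (4·17.382477 − 17.889625) / 3 = 17.213428
R_{2,1} = 17.254752 + (17.254752 − 17.382477)/3 = 17.212177
R_{2,2} = (16·17.212177 − 17.213428) / 15 = 17.212094

17.2121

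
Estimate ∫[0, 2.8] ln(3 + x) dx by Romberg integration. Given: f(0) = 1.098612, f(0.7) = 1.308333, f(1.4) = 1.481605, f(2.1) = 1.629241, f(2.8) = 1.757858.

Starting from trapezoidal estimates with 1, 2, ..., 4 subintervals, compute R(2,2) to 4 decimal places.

R(0,0) (trapezoid, 1 panel, h=2.8000): 3.999058
R(1,0) (trapezoid, 2 panels, h=1.4000): 4.073776
R(2,0) (trapezoid, 4 panels, h=0.7000): 4.093190
R(1,1) = 4.073776 + (4.073776 − 3.999058)/3 = 4.098682
R(2,1) = 4.093190 + (4.093190 − 4.073776)/3 = 4.099661
R(2,2) = 4.099661 + (4.099661 − 4.098682)/15 = 4.099726

4.0997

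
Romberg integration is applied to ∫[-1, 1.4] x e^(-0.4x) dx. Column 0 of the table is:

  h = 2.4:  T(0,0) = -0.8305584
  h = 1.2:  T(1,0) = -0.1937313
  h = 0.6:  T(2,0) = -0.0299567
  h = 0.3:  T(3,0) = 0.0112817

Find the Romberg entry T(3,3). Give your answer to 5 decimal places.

Richardson extrapolation on the trapezoidal column (denominator 4−1=3):
T(1,1) = -0.1937313 + (-0.1937313 − (-0.8305584))/3 = 0.0185444
T(2,1) = -0.0299567 + (-0.0299567 − (-0.1937313))/3 = 0.0246348
T(3,1) = 0.0112817 + (0.0112817 − (-0.0299567))/3 = 0.0250278
T(2,2) = (16·0.0246348 − 0.0185444) / 15 = 0.0250408
T(3,2) = (16·0.0250278 − 0.0246348) / 15 = 0.0250540
T(3,3) = (64·0.0250540 − 0.0250408) / 63 = 0.0250542

0.02505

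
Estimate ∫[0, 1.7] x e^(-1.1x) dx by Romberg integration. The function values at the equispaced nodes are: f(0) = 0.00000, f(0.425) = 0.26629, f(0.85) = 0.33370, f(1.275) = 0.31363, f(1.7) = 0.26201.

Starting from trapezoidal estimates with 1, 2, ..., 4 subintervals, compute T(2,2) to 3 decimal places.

T(0,0) (trapezoid, 1 panel, h=1.7000): 0.22271
T(1,0) (trapezoid, 2 panels, h=0.8500): 0.39500
T(2,0) (trapezoid, 4 panels, h=0.4250): 0.44397
T(1,1) = 0.39500 + (0.39500 − 0.22271)/3 = 0.45243
T(2,1) = 0.44397 + (0.44397 − 0.39500)/3 = 0.46029
T(2,2) = 0.46029 + (0.46029 − 0.45243)/15 = 0.46081

0.461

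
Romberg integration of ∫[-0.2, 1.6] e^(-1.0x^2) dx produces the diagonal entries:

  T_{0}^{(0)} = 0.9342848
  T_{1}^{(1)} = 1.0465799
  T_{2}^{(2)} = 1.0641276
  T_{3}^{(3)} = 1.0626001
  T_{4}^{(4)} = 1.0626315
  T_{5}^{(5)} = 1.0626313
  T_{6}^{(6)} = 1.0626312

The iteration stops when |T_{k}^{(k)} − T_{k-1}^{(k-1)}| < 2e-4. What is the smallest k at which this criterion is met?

k = 4

|T_{1}^{(1)} − T_{0}^{(0)}| = 0.1122951 ≥ 2e-4
|T_{2}^{(2)} − T_{1}^{(1)}| = 0.0175477 ≥ 2e-4
|T_{3}^{(3)} − T_{2}^{(2)}| = 0.0015275 ≥ 2e-4
|T_{4}^{(4)} − T_{3}^{(3)}| = 0.0000314 < 2e-4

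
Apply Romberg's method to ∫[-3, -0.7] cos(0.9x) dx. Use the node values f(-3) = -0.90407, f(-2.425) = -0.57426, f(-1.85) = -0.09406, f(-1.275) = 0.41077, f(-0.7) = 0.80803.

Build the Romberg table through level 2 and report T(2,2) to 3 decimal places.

T(0,0) (trapezoid, 1 panel, h=2.3000): -0.11045
T(1,0) (trapezoid, 2 panels, h=1.1500): -0.16339
T(2,0) (trapezoid, 4 panels, h=0.5750): -0.17570
T(1,1) = -0.16339 + (-0.16339 − (-0.11045))/3 = -0.18104
T(2,1) = -0.17570 + (-0.17570 − (-0.16339))/3 = -0.17980
T(2,2) = -0.17980 + (-0.17980 − (-0.18104))/15 = -0.17972

-0.180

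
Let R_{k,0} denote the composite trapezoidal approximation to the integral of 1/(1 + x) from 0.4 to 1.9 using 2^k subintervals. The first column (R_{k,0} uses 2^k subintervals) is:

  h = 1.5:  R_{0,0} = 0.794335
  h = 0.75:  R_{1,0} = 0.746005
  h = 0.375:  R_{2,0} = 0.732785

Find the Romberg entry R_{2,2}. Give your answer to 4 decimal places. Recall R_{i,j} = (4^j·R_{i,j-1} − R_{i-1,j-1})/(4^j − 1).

Richardson extrapolation on the trapezoidal column (denominator 4−1=3):
R_{1,1} = 0.746005 + (0.746005 − 0.794335)/3 = 0.729895
R_{2,1} = 0.732785 + (0.732785 − 0.746005)/3 = 0.728378
R_{2,2} = 0.728378 + (0.728378 − 0.729895)/15 = 0.728277
(Column j=1 coincides with Simpson's rule on the same nodes.)

0.7283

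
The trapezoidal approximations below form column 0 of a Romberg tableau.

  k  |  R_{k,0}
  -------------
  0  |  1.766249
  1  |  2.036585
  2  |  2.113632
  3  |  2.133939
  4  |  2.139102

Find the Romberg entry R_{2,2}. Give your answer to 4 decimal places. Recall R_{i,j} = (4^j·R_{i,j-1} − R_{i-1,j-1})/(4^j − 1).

2.1402

Richardson extrapolation on the trapezoidal column (denominator 4−1=3):
R_{1,1} = (4·2.036585 − 1.766249) / 3 = 2.126697
R_{2,1} = 2.113632 + (2.113632 − 2.036585)/3 = 2.139314
R_{2,2} = (16·2.139314 − 2.126697) / 15 = 2.140155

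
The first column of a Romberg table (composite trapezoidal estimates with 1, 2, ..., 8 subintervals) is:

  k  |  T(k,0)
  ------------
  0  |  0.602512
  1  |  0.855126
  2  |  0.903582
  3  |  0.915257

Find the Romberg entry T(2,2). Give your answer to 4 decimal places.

Richardson extrapolation on the trapezoidal column (denominator 4−1=3):
T(1,1) = (4·0.855126 − 0.602512) / 3 = 0.939331
T(2,1) = 0.903582 + (0.903582 − 0.855126)/3 = 0.919734
T(2,2) = 0.919734 + (0.919734 − 0.939331)/15 = 0.918428

0.9184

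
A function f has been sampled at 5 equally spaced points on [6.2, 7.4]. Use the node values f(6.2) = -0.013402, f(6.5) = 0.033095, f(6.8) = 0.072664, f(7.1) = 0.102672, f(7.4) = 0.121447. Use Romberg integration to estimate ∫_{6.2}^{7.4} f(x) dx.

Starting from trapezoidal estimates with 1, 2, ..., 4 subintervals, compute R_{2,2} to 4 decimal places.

0.0796

R_{0,0} (trapezoid, 1 panel, h=1.2000): 0.064827
R_{1,0} (trapezoid, 2 panels, h=0.6000): 0.076012
R_{2,0} (trapezoid, 4 panels, h=0.3000): 0.078736
R_{1,1} = 0.076012 + (0.076012 − 0.064827)/3 = 0.079740
R_{2,1} = 0.078736 + (0.078736 − 0.076012)/3 = 0.079644
R_{2,2} = 0.079644 + (0.079644 − 0.079740)/15 = 0.079638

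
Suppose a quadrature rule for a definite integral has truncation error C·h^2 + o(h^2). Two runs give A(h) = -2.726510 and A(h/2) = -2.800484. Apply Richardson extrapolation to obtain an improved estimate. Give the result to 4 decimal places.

The leading error scales as h^2; refining by a factor of 2 reduces it by 2^2 = 4.
Extrapolated value = (4·A(h/2) − A(h)) / (4 − 1)
= (4·(-2.800484) − (-2.726510)) / 3
= -8.475426 / 3 = -2.825142

-2.8251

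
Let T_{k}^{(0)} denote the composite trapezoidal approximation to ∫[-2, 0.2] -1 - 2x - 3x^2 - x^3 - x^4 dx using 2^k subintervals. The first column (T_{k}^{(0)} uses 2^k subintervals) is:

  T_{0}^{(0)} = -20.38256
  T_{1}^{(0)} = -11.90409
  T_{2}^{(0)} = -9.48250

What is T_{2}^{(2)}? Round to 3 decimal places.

Richardson extrapolation on the trapezoidal column (denominator 4−1=3):
T_{1}^{(1)} = -11.90409 + (-11.90409 − (-20.38256))/3 = -9.07793
T_{2}^{(1)} = (4·(-9.48250) − (-11.90409)) / 3 = -8.67530
T_{2}^{(2)} = (16·(-8.67530) − (-9.07793)) / 15 = -8.64846

-8.648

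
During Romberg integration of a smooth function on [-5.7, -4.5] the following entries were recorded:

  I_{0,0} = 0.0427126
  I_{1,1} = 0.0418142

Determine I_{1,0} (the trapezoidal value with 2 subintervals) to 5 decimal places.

From I_{1,1} = (4·I_{1,0} − I_{0,0})/3, solve for I_{1,0}:
4·I_{1,0} = 3·0.0418142 + 0.0427126 = 0.1681552
I_{1,0} = 0.0420388

0.04204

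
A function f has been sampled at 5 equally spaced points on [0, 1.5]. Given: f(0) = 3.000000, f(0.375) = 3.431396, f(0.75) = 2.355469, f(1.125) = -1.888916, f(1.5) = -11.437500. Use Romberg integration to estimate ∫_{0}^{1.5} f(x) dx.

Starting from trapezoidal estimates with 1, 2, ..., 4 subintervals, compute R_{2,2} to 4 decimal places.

R_{0,0} (trapezoid, 1 panel, h=1.5000): -6.328125
R_{1,0} (trapezoid, 2 panels, h=0.7500): -1.397461
R_{2,0} (trapezoid, 4 panels, h=0.3750): -0.120300
R_{1,1} = -1.397461 + (-1.397461 − (-6.328125))/3 = 0.246094
R_{2,1} = -0.120300 + (-0.120300 − (-1.397461))/3 = 0.305420
R_{2,2} = 0.305420 + (0.305420 − 0.246094)/15 = 0.309375

0.3094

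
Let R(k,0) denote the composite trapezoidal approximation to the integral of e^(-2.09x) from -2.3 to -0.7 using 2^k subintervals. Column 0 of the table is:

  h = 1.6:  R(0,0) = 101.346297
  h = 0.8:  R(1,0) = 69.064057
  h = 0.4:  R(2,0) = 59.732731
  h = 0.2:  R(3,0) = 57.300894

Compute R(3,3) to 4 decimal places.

Richardson extrapolation on the trapezoidal column (denominator 4−1=3):
R(1,1) = 69.064057 + (69.064057 − 101.346297)/3 = 58.303310
R(2,1) = (4·59.732731 − 69.064057) / 3 = 56.622289
R(3,1) = (4·57.300894 − 59.732731) / 3 = 56.490282
R(2,2) = (16·56.622289 − 58.303310) / 15 = 56.510221
R(3,2) = 56.490282 + (56.490282 − 56.622289)/15 = 56.481482
R(3,3) = (64·56.481482 − 56.510221) / 63 = 56.481026
(Column j=1 coincides with Simpson's rule on the same nodes.)

56.4810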